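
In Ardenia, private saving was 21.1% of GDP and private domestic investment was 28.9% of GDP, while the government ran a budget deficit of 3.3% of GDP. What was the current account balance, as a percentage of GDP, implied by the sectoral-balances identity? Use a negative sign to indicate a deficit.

By the sectoral-balances identity, CA = (S_private - I) + (T - G).
Private balance = 21.1 - 28.9 = -7.8
Government balance (T - G) = -3.3
CA = -7.8 + (-3.3) = -11.1

-11.1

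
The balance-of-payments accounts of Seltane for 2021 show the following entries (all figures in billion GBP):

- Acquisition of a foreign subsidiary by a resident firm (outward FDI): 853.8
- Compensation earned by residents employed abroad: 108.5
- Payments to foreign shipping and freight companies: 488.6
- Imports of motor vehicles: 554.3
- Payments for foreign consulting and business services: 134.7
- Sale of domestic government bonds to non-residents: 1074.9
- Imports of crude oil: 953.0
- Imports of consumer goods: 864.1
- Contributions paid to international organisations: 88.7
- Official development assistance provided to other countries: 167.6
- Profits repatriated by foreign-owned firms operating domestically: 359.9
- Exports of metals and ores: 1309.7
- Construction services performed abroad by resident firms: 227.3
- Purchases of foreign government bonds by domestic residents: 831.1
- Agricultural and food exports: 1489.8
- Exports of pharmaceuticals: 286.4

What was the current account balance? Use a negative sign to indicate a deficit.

Goods: -953.0 + 286.4 - 864.1 + 1489.8 + 1309.7 - 554.3 = 714.5
Services: 227.3 - 488.6 - 134.7 = -396.0
Primary income: 108.5 - 359.9 = -251.4
Secondary income: -167.6 - 88.7 = -256.3
Current account = 714.5 + (-396.0) + (-251.4) + (-256.3) = -189.2
(Excluded from the current account — financial account: acquisition of a foreign subsidiary by a resident firm (outward FDI) 853.8, sale of domestic government bonds to non-residents 1074.9, purchases of foreign government bonds by domestic residents 831.1.)

-189.2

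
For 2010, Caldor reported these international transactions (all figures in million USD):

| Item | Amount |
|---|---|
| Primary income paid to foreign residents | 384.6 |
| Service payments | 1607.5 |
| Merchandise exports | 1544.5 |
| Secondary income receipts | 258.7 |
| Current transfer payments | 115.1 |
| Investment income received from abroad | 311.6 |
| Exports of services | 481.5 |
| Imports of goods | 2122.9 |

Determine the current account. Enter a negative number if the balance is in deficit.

Goods balance = 1544.5 - 2122.9 = -578.4
Services balance = 481.5 - 1607.5 = -1126.0
Trade balance (goods + services) = -578.4 + (-1126.0) = -1704.4
Net primary income = 311.6 - 384.6 = -73.0
Net secondary income = 258.7 - 115.1 = 143.6
Current account = -1704.4 + (-73.0) + 143.6 = -1633.8

-1633.8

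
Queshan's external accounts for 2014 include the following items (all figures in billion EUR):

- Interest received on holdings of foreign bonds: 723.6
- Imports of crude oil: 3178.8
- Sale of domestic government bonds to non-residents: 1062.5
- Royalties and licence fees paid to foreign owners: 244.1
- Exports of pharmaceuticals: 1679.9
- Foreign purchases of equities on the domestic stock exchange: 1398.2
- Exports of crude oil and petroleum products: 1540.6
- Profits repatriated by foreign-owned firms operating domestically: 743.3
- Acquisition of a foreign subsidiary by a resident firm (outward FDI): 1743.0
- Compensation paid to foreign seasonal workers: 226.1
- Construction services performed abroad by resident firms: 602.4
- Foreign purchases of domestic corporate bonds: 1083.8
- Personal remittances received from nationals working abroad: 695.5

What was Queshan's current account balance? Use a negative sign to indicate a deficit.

Goods: 1679.9 + 1540.6 - 3178.8 = 41.7
Services: 602.4 - 244.1 = 358.3
Primary income: -743.3 - 226.1 + 723.6 = -245.8
Secondary income: 695.5
Current account = 41.7 + 358.3 + (-245.8) + 695.5 = 849.7
(Excluded from the current account — financial account: sale of domestic government bonds to non-residents 1062.5, foreign purchases of equities on the domestic stock exchange 1398.2, acquisition of a foreign subsidiary by a resident firm (outward FDI) 1743.0, foreign purchases of domestic corporate bonds 1083.8.)

849.7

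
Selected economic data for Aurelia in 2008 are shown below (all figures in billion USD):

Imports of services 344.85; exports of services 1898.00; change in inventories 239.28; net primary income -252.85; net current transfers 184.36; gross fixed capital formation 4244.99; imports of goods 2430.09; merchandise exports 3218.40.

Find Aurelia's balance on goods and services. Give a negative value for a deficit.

2341.46

Goods balance = 3218.40 - 2430.09 = 788.31
Services balance = 1898.00 - 344.85 = 1553.15
Trade balance (goods + services) = 788.31 + 1553.15 = 2341.46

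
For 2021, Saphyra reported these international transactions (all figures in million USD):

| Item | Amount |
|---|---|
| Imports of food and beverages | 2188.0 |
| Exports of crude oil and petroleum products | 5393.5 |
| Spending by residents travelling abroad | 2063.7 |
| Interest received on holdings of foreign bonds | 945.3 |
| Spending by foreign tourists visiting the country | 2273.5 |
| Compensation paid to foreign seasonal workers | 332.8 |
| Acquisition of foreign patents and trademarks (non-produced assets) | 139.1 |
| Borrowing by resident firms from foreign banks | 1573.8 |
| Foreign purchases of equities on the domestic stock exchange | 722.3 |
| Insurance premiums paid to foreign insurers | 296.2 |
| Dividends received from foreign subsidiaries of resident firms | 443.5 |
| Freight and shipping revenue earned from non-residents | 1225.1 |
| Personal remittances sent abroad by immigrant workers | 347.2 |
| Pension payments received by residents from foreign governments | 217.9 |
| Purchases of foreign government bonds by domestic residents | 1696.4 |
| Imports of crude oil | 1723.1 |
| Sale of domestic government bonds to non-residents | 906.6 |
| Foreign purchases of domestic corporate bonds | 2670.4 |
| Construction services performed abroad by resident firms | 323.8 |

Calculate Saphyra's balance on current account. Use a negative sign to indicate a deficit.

3871.6

Goods: 5393.5 - 2188.0 - 1723.1 = 1482.4
Services: -296.2 - 2063.7 + 2273.5 + 323.8 + 1225.1 = 1462.5
Primary income: 443.5 - 332.8 + 945.3 = 1056.0
Secondary income: 217.9 - 347.2 = -129.3
Current account = 1482.4 + 1462.5 + 1056.0 + (-129.3) = 3871.6
(Excluded from the current account — capital account: acquisition of foreign patents and trademarks (non-produced assets) 139.1; financial account: borrowing by resident firms from foreign banks 1573.8, foreign purchases of equities on the domestic stock exchange 722.3, purchases of foreign government bonds by domestic residents 1696.4, sale of domestic government bonds to non-residents 906.6, foreign purchases of domestic corporate bonds 2670.4.)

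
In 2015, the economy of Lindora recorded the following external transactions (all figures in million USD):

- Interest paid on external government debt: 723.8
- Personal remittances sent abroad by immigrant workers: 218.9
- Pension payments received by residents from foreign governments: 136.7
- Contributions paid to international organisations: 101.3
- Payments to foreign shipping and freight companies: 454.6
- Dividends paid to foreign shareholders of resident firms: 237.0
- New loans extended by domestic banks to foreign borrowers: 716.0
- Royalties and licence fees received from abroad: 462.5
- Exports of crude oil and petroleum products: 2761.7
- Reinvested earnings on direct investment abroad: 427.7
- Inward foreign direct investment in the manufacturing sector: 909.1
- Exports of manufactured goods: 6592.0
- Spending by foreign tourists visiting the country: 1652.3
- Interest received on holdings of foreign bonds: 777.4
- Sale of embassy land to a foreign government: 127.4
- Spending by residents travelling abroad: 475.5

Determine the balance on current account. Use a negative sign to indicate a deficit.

Goods: 6592.0 + 2761.7 = 9353.7
Services: 1652.3 + 462.5 - 454.6 - 475.5 = 1184.7
Primary income: -237.0 + 427.7 + 777.4 - 723.8 = 244.3
Secondary income: -101.3 + 136.7 - 218.9 = -183.5
Current account = 9353.7 + 1184.7 + 244.3 + (-183.5) = 10599.2
(Excluded from the current account — financial account: new loans extended by domestic banks to foreign borrowers 716.0, inward foreign direct investment in the manufacturing sector 909.1; capital account: sale of embassy land to a foreign government 127.4.)

10599.2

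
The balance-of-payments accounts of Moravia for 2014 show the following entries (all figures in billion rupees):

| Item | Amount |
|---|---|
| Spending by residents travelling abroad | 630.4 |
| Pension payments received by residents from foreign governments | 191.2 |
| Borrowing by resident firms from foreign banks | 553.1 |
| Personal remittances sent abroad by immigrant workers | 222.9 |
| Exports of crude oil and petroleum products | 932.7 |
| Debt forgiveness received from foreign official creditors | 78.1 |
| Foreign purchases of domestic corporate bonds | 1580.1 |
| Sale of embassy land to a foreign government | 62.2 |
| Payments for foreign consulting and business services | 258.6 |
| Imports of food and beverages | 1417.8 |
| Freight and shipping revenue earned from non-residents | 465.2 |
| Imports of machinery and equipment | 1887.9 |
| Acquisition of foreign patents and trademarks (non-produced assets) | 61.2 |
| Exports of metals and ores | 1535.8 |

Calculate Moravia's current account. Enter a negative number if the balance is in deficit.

-1292.7

Goods: 932.7 - 1417.8 + 1535.8 - 1887.9 = -837.2
Services: -258.6 + 465.2 - 630.4 = -423.8
Secondary income: -222.9 + 191.2 = -31.7
Current account = (-837.2) + (-423.8) + (-31.7) = -1292.7
(Excluded from the current account — financial account: borrowing by resident firms from foreign banks 553.1, foreign purchases of domestic corporate bonds 1580.1; capital account: debt forgiveness received from foreign official creditors 78.1, sale of embassy land to a foreign government 62.2, acquisition of foreign patents and trademarks (non-produced assets) 61.2.)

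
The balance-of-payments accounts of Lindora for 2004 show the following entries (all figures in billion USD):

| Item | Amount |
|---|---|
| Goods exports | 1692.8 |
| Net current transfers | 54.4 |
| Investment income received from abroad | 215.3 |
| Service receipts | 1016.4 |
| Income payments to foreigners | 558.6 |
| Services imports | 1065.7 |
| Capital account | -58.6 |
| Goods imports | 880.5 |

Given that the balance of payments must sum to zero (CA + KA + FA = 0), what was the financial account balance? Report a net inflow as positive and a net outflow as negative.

Goods balance = 1692.8 - 880.5 = 812.3
Services balance = 1016.4 - 1065.7 = -49.3
Trade balance (goods + services) = 812.3 + (-49.3) = 763.0
Net primary income = 215.3 - 558.6 = -343.3
Net secondary income = 54.4
Current account = 763.0 + (-343.3) + 54.4 = 474.1
Financial account = -(474.1 + (-58.6)) = -415.5

-415.5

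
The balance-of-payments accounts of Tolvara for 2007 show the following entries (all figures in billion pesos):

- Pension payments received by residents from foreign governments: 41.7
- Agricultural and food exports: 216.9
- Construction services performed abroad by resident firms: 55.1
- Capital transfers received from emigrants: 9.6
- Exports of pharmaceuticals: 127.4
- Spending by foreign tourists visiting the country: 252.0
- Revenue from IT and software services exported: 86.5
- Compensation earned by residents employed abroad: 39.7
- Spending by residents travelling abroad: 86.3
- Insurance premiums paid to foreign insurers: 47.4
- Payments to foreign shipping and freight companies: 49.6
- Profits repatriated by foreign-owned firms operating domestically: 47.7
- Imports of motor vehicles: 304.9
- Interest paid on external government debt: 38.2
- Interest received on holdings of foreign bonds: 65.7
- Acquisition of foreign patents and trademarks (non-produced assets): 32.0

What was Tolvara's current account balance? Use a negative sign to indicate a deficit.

Goods: 127.4 - 304.9 + 216.9 = 39.4
Services: -49.6 + 86.5 + 252.0 - 86.3 - 47.4 + 55.1 = 210.3
Primary income: 39.7 + 65.7 - 47.7 - 38.2 = 19.5
Secondary income: 41.7
Current account = 39.4 + 210.3 + 19.5 + 41.7 = 310.9
(Excluded from the current account — capital account: capital transfers received from emigrants 9.6, acquisition of foreign patents and trademarks (non-produced assets) 32.0.)

310.9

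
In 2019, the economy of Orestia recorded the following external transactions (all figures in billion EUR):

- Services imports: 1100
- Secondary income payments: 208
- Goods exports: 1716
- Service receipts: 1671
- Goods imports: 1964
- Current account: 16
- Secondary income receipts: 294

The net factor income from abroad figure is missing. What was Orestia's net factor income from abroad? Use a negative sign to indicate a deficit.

Current account = goods balance + services balance + net primary income + net secondary income
Sum of the known components = 409
Net factor income from abroad = CA - (known components) = 16 - 409 = -393

-393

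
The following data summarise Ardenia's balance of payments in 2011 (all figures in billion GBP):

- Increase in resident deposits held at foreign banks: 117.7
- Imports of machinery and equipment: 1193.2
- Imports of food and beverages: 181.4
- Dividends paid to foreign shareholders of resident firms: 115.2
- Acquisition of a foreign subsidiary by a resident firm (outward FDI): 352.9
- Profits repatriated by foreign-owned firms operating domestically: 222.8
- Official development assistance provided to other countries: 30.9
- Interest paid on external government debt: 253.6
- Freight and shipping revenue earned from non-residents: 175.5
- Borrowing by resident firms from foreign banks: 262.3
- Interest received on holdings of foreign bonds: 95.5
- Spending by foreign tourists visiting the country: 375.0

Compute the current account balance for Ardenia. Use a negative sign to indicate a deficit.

Goods: -1193.2 - 181.4 = -1374.6
Services: 375.0 + 175.5 = 550.5
Primary income: 95.5 - 115.2 - 222.8 - 253.6 = -496.1
Secondary income: -30.9
Current account = (-1374.6) + 550.5 + (-496.1) + (-30.9) = -1351.1
(Excluded from the current account — financial account: increase in resident deposits held at foreign banks 117.7, acquisition of a foreign subsidiary by a resident firm (outward FDI) 352.9, borrowing by resident firms from foreign banks 262.3.)

-1351.1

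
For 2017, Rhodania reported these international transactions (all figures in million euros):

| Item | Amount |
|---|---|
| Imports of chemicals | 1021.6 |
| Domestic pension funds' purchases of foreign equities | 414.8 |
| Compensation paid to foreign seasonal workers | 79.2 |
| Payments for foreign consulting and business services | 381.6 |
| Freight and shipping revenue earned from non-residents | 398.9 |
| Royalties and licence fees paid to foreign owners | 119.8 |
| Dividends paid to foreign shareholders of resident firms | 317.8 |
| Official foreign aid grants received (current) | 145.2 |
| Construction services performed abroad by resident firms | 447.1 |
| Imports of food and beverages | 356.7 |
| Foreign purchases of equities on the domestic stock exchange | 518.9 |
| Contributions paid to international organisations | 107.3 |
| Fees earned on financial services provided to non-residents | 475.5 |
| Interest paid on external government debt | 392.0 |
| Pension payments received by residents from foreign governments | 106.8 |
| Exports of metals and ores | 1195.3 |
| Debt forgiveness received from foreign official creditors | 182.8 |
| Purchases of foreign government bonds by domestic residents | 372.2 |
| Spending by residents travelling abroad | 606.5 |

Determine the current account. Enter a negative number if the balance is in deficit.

Goods: -356.7 - 1021.6 + 1195.3 = -183.0
Services: 398.9 + 475.5 - 606.5 - 119.8 + 447.1 - 381.6 = 213.6
Primary income: -317.8 - 392.0 - 79.2 = -789.0
Secondary income: -107.3 + 145.2 + 106.8 = 144.7
Current account = (-183.0) + 213.6 + (-789.0) + 144.7 = -613.7
(Excluded from the current account — financial account: domestic pension funds' purchases of foreign equities 414.8, foreign purchases of equities on the domestic stock exchange 518.9, purchases of foreign government bonds by domestic residents 372.2; capital account: debt forgiveness received from foreign official creditors 182.8.)

-613.7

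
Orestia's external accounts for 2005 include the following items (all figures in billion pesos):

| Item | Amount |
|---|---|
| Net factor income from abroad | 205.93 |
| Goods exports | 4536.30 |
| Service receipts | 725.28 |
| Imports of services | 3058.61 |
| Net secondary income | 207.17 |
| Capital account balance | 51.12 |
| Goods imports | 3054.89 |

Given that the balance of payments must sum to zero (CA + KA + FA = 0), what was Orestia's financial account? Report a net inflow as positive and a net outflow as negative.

387.70

Goods balance = 4536.30 - 3054.89 = 1481.41
Services balance = 725.28 - 3058.61 = -2333.33
Trade balance (goods + services) = 1481.41 + (-2333.33) = -851.92
Net primary income = 205.93
Net secondary income = 207.17
Current account = -851.92 + 205.93 + 207.17 = -438.82
Financial account = -(-438.82 + 51.12) = 387.70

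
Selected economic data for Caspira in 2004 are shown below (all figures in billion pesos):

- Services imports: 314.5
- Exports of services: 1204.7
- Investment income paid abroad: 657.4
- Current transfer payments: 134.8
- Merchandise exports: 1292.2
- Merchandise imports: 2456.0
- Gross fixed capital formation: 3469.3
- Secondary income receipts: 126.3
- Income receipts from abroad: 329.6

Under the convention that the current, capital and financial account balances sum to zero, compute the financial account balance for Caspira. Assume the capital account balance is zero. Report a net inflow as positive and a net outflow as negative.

609.9

Goods balance = 1292.2 - 2456.0 = -1163.8
Services balance = 1204.7 - 314.5 = 890.2
Trade balance (goods + services) = -1163.8 + 890.2 = -273.6
Net primary income = 329.6 - 657.4 = -327.8
Net secondary income = 126.3 - 134.8 = -8.5
Current account = -273.6 + (-327.8) + (-8.5) = -609.9
Financial account = -(-609.9) = 609.9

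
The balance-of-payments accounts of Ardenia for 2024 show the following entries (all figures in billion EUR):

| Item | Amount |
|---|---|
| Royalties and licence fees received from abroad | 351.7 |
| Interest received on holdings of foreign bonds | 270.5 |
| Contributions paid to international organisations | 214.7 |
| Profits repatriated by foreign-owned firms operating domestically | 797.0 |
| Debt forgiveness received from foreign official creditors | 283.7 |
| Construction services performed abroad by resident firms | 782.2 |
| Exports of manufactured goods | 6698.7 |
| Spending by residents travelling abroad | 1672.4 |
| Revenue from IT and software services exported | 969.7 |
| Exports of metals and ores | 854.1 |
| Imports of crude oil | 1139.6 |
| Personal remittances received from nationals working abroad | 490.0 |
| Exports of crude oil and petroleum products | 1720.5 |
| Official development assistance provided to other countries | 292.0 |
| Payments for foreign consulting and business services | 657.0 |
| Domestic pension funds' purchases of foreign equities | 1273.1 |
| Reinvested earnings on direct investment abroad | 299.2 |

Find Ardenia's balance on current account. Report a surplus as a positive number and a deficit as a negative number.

7663.9

Goods: -1139.6 + 1720.5 + 6698.7 + 854.1 = 8133.7
Services: 782.2 + 969.7 + 351.7 - 657.0 - 1672.4 = -225.8
Primary income: 299.2 - 797.0 + 270.5 = -227.3
Secondary income: -292.0 + 490.0 - 214.7 = -16.7
Current account = 8133.7 + (-225.8) + (-227.3) + (-16.7) = 7663.9
(Excluded from the current account — capital account: debt forgiveness received from foreign official creditors 283.7; financial account: domestic pension funds' purchases of foreign equities 1273.1.)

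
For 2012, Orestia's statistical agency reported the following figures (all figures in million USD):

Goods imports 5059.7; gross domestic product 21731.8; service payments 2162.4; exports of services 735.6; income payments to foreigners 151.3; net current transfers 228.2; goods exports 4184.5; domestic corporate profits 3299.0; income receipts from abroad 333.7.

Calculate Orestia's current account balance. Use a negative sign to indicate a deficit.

Goods balance = 4184.5 - 5059.7 = -875.2
Services balance = 735.6 - 2162.4 = -1426.8
Trade balance (goods + services) = -875.2 + (-1426.8) = -2302.0
Net primary income = 333.7 - 151.3 = 182.4
Net secondary income = 228.2
Current account = -2302.0 + 182.4 + 228.2 = -1891.4

-1891.4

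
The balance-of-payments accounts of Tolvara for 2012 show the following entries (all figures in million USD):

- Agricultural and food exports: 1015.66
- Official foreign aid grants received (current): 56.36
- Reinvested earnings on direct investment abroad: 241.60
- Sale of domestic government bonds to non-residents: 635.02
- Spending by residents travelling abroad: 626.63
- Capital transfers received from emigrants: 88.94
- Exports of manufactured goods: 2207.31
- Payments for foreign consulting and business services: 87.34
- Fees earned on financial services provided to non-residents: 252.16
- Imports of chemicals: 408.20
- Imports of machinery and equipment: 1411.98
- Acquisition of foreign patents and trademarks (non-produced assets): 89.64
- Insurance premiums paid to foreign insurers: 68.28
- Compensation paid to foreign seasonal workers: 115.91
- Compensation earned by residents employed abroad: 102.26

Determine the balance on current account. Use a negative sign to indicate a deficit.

1157.01

Goods: 1015.66 - 408.20 + 2207.31 - 1411.98 = 1402.79
Services: -68.28 - 87.34 - 626.63 + 252.16 = -530.09
Primary income: -115.91 + 102.26 + 241.60 = 227.95
Secondary income: 56.36
Current account = 1402.79 + (-530.09) + 227.95 + 56.36 = 1157.01
(Excluded from the current account — financial account: sale of domestic government bonds to non-residents 635.02; capital account: capital transfers received from emigrants 88.94, acquisition of foreign patents and trademarks (non-produced assets) 89.64.)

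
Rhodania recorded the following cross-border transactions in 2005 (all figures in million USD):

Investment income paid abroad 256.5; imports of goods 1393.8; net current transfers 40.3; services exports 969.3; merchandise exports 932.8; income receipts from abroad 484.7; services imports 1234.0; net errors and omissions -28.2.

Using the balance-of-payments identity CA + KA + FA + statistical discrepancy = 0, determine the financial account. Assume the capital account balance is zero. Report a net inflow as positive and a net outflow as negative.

Goods balance = 932.8 - 1393.8 = -461.0
Services balance = 969.3 - 1234.0 = -264.7
Trade balance (goods + services) = -461.0 + (-264.7) = -725.7
Net primary income = 484.7 - 256.5 = 228.2
Net secondary income = 40.3
Current account = -725.7 + 228.2 + 40.3 = -457.2
Financial account = -(-457.2 + (-28.2)) = 485.4

485.4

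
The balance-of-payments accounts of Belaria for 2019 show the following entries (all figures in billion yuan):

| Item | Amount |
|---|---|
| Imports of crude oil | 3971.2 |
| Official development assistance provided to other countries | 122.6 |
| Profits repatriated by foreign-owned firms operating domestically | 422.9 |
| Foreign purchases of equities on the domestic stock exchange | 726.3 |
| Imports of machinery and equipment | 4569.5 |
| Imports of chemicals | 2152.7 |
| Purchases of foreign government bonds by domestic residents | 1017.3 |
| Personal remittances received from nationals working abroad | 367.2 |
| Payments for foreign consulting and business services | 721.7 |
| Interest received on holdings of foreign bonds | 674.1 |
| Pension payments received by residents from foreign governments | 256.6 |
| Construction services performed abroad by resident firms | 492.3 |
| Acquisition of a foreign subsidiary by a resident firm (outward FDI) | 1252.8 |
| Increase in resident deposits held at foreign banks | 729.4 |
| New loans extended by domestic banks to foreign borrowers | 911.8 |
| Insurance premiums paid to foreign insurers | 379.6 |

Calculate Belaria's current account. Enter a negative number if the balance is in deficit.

-10550.0

Goods: -2152.7 - 3971.2 - 4569.5 = -10693.4
Services: -379.6 - 721.7 + 492.3 = -609.0
Primary income: -422.9 + 674.1 = 251.2
Secondary income: -122.6 + 256.6 + 367.2 = 501.2
Current account = (-10693.4) + (-609.0) + 251.2 + 501.2 = -10550.0
(Excluded from the current account — financial account: foreign purchases of equities on the domestic stock exchange 726.3, purchases of foreign government bonds by domestic residents 1017.3, acquisition of a foreign subsidiary by a resident firm (outward FDI) 1252.8, increase in resident deposits held at foreign banks 729.4, new loans extended by domestic banks to foreign borrowers 911.8.)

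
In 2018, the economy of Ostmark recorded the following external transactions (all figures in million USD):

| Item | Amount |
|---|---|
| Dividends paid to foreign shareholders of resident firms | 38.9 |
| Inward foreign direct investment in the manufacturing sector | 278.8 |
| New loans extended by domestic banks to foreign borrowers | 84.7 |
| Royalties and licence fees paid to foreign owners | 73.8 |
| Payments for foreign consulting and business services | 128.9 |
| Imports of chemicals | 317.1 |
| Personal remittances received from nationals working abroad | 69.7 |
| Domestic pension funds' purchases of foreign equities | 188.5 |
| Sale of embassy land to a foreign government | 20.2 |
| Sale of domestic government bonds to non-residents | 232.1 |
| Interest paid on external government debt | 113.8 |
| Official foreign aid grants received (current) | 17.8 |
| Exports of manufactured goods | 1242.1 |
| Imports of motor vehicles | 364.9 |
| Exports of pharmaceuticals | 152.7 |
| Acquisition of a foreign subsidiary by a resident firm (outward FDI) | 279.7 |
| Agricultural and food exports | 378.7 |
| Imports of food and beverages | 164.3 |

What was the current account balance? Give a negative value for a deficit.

Goods: 1242.1 - 317.1 - 364.9 - 164.3 + 378.7 + 152.7 = 927.2
Services: -73.8 - 128.9 = -202.7
Primary income: -38.9 - 113.8 = -152.7
Secondary income: 69.7 + 17.8 = 87.5
Current account = 927.2 + (-202.7) + (-152.7) + 87.5 = 659.3
(Excluded from the current account — financial account: inward foreign direct investment in the manufacturing sector 278.8, new loans extended by domestic banks to foreign borrowers 84.7, domestic pension funds' purchases of foreign equities 188.5, sale of domestic government bonds to non-residents 232.1, acquisition of a foreign subsidiary by a resident firm (outward FDI) 279.7; capital account: sale of embassy land to a foreign government 20.2.)

659.3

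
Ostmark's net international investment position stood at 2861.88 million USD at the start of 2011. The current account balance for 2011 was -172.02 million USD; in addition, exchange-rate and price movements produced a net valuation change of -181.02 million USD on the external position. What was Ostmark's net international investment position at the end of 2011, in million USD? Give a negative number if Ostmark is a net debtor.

2508.84

Change in NIIP = current account + net valuation change = -172.02 + (-181.02) = -353.04
End-of-year NIIP = 2861.88 + (-353.04) = 2508.84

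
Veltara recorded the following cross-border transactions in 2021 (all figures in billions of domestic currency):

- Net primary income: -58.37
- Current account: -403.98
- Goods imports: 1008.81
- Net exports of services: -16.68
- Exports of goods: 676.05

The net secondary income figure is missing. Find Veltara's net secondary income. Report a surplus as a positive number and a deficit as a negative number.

Current account = goods balance + services balance + net primary income + net secondary income
Sum of the known components = -407.81
Net secondary income = CA - (known components) = -403.98 - (-407.81) = 3.83

3.83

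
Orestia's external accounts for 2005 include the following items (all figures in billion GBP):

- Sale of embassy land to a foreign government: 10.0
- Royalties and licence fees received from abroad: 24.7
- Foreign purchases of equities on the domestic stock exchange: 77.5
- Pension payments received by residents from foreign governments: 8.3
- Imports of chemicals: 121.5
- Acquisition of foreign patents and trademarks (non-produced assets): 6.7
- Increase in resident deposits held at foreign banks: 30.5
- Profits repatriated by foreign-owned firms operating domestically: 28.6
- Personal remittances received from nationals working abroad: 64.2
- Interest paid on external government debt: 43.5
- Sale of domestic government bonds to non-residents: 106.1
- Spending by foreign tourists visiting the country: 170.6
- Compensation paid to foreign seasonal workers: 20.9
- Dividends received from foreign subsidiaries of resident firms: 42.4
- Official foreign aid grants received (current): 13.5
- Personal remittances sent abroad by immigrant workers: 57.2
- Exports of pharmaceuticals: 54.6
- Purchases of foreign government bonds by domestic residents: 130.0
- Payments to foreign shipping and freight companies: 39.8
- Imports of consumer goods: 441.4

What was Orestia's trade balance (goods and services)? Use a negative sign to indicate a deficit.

Goods: -121.5 - 441.4 + 54.6 = -508.3
Services: 170.6 + 24.7 - 39.8 = 155.5
Trade balance = -508.3 + 155.5 = -352.8
(Excluded from the trade balance — capital account: sale of embassy land to a foreign government 10.0, acquisition of foreign patents and trademarks (non-produced assets) 6.7; financial account: foreign purchases of equities on the domestic stock exchange 77.5, increase in resident deposits held at foreign banks 30.5, sale of domestic government bonds to non-residents 106.1, purchases of foreign government bonds by domestic residents 130.0; secondary income: pension payments received by residents from foreign governments 8.3, personal remittances received from nationals working abroad 64.2, official foreign aid grants received (current) 13.5, personal remittances sent abroad by immigrant workers 57.2; primary income: profits repatriated by foreign-owned firms operating domestically 28.6, interest paid on external government debt 43.5, compensation paid to foreign seasonal workers 20.9, dividends received from foreign subsidiaries of resident firms 42.4.)

-352.8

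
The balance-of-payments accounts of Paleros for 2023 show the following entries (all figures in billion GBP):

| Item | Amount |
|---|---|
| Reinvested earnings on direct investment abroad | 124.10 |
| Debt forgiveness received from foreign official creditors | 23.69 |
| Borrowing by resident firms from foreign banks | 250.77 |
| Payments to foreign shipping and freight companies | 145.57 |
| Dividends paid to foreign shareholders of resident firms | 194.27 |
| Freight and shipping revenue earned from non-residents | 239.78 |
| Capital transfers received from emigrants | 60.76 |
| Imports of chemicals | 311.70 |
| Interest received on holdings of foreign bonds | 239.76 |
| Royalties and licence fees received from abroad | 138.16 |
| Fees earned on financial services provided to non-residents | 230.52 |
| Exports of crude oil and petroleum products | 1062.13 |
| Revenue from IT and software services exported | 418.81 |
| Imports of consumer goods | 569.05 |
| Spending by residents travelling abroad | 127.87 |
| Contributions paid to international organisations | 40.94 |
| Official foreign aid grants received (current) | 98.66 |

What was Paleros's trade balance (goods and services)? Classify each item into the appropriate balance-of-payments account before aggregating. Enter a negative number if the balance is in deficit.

935.21

Goods: -569.05 + 1062.13 - 311.70 = 181.38
Services: 230.52 + 239.78 + 418.81 + 138.16 - 145.57 - 127.87 = 753.83
Trade balance = 181.38 + 753.83 = 935.21
(Excluded from the trade balance — primary income: reinvested earnings on direct investment abroad 124.10, dividends paid to foreign shareholders of resident firms 194.27, interest received on holdings of foreign bonds 239.76; capital account: debt forgiveness received from foreign official creditors 23.69, capital transfers received from emigrants 60.76; financial account: borrowing by resident firms from foreign banks 250.77; secondary income: contributions paid to international organisations 40.94, official foreign aid grants received (current) 98.66.)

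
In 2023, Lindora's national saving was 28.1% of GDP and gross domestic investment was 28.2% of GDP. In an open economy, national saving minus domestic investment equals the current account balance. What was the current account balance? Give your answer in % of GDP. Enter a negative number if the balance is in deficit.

CA = S - I = 28.1 - 28.2 = -0.1

-0.1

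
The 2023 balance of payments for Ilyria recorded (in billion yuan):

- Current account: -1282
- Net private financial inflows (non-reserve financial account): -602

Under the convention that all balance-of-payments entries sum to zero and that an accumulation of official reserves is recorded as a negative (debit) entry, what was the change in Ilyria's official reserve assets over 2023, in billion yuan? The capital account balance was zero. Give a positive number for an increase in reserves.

Official reserve transactions balance = -((-1282) + (-602)) = 1884
An accumulation of reserves is recorded as a debit (negative entry), so the change in the stock of reserves is the negative of that balance.
Change in official reserves = -(1884) = -1884

-1884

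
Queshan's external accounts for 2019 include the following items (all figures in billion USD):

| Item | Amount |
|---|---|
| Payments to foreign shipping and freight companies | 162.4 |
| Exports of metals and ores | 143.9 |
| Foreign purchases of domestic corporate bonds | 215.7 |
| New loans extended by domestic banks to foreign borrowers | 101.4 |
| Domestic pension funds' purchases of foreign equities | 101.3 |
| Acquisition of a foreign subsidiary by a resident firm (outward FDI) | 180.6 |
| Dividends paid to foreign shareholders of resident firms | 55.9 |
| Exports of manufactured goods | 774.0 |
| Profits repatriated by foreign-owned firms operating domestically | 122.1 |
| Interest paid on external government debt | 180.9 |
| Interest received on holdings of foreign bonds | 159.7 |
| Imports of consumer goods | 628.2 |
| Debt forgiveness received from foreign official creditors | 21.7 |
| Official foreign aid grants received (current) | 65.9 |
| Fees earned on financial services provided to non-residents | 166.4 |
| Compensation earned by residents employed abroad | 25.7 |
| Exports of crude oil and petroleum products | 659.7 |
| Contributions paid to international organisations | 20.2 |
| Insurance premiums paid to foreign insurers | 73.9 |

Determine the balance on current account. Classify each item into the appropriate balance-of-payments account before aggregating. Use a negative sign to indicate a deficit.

Goods: -628.2 + 659.7 + 774.0 + 143.9 = 949.4
Services: 166.4 - 73.9 - 162.4 = -69.9
Primary income: -55.9 + 159.7 - 122.1 + 25.7 - 180.9 = -173.5
Secondary income: 65.9 - 20.2 = 45.7
Current account = 949.4 + (-69.9) + (-173.5) + 45.7 = 751.7
(Excluded from the current account — financial account: foreign purchases of domestic corporate bonds 215.7, new loans extended by domestic banks to foreign borrowers 101.4, domestic pension funds' purchases of foreign equities 101.3, acquisition of a foreign subsidiary by a resident firm (outward FDI) 180.6; capital account: debt forgiveness received from foreign official creditors 21.7.)

751.7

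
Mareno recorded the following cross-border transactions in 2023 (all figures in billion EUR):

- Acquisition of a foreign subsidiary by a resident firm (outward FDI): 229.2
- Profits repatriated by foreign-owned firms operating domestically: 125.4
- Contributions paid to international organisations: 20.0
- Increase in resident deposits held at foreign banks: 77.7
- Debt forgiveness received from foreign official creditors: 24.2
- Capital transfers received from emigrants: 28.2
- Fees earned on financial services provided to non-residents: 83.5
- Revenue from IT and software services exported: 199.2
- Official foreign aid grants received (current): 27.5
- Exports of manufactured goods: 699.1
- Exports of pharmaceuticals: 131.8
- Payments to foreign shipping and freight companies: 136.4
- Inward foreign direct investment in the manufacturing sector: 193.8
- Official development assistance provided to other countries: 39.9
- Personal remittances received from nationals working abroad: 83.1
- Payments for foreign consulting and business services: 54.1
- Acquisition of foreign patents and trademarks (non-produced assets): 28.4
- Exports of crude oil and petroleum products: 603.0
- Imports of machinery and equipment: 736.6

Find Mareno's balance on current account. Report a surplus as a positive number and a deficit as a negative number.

Goods: 131.8 + 603.0 - 736.6 + 699.1 = 697.3
Services: -54.1 - 136.4 + 83.5 + 199.2 = 92.2
Primary income: -125.4
Secondary income: -20.0 - 39.9 + 83.1 + 27.5 = 50.7
Current account = 697.3 + 92.2 + (-125.4) + 50.7 = 714.8
(Excluded from the current account — financial account: acquisition of a foreign subsidiary by a resident firm (outward FDI) 229.2, increase in resident deposits held at foreign banks 77.7, inward foreign direct investment in the manufacturing sector 193.8; capital account: debt forgiveness received from foreign official creditors 24.2, capital transfers received from emigrants 28.2, acquisition of foreign patents and trademarks (non-produced assets) 28.4.)

714.8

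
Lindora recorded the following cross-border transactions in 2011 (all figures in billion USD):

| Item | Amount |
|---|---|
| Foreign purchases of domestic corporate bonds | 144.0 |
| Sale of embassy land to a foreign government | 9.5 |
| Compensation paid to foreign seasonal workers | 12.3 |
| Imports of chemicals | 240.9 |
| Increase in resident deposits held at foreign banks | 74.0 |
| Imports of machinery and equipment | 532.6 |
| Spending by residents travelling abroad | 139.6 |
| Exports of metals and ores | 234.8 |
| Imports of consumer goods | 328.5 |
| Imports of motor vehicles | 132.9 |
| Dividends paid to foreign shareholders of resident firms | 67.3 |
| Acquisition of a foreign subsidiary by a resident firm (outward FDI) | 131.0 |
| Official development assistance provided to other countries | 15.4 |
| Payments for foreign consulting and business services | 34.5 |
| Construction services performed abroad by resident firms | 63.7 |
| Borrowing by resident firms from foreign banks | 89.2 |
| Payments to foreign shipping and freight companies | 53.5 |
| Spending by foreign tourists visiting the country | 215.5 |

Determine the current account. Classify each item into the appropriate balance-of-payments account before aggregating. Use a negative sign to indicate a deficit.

-1043.5

Goods: -240.9 - 132.9 + 234.8 - 532.6 - 328.5 = -1000.1
Services: -34.5 - 139.6 + 63.7 + 215.5 - 53.5 = 51.6
Primary income: -67.3 - 12.3 = -79.6
Secondary income: -15.4
Current account = (-1000.1) + 51.6 + (-79.6) + (-15.4) = -1043.5
(Excluded from the current account — financial account: foreign purchases of domestic corporate bonds 144.0, increase in resident deposits held at foreign banks 74.0, acquisition of a foreign subsidiary by a resident firm (outward FDI) 131.0, borrowing by resident firms from foreign banks 89.2; capital account: sale of embassy land to a foreign government 9.5.)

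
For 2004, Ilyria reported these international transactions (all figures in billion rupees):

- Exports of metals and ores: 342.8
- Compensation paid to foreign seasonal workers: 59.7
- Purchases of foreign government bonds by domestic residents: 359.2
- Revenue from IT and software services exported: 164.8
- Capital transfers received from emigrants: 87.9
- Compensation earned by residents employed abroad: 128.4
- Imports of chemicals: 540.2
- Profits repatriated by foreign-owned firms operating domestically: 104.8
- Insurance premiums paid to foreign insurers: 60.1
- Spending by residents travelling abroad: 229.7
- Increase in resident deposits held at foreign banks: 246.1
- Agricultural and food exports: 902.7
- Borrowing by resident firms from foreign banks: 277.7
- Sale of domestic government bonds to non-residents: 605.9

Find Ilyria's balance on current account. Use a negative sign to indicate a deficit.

Goods: 902.7 + 342.8 - 540.2 = 705.3
Services: -60.1 - 229.7 + 164.8 = -125.0
Primary income: -59.7 + 128.4 - 104.8 = -36.1
Current account = 705.3 + (-125.0) + (-36.1) = 544.2
(Excluded from the current account — financial account: purchases of foreign government bonds by domestic residents 359.2, increase in resident deposits held at foreign banks 246.1, borrowing by resident firms from foreign banks 277.7, sale of domestic government bonds to non-residents 605.9; capital account: capital transfers received from emigrants 87.9.)

544.2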